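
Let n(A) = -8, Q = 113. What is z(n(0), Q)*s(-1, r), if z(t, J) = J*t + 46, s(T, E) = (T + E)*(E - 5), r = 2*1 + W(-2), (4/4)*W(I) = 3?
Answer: 0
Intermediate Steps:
W(I) = 3
r = 5 (r = 2*1 + 3 = 2 + 3 = 5)
s(T, E) = (-5 + E)*(E + T) (s(T, E) = (E + T)*(-5 + E) = (-5 + E)*(E + T))
z(t, J) = 46 + J*t
z(n(0), Q)*s(-1, r) = (46 + 113*(-8))*(5**2 - 5*5 - 5*(-1) + 5*(-1)) = (46 - 904)*(25 - 25 + 5 - 5) = -858*0 = 0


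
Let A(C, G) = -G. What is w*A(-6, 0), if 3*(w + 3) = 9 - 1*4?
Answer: 0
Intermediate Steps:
w = -4/3 (w = -3 + (9 - 1*4)/3 = -3 + (9 - 4)/3 = -3 + (⅓)*5 = -3 + 5/3 = -4/3 ≈ -1.3333)
w*A(-6, 0) = -(-4)*0/3 = -4/3*0 = 0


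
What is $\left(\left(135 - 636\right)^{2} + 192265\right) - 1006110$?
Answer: $-562844$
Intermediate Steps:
$\left(\left(135 - 636\right)^{2} + 192265\right) - 1006110 = \left(\left(-501\right)^{2} + 192265\right) - 1006110 = \left(251001 + 192265\right) - 1006110 = 443266 - 1006110 = -562844$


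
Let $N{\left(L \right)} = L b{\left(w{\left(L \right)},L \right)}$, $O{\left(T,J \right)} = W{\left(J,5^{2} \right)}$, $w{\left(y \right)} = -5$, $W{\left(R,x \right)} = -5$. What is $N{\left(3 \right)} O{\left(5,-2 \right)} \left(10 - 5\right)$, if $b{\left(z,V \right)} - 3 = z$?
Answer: $150$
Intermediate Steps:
$O{\left(T,J \right)} = -5$
$b{\left(z,V \right)} = 3 + z$
$N{\left(L \right)} = - 2 L$ ($N{\left(L \right)} = L \left(3 - 5\right) = L \left(-2\right) = - 2 L$)
$N{\left(3 \right)} O{\left(5,-2 \right)} \left(10 - 5\right) = \left(-2\right) 3 \left(- 5 \left(10 - 5\right)\right) = - 6 \left(\left(-5\right) 5\right) = \left(-6\right) \left(-25\right) = 150$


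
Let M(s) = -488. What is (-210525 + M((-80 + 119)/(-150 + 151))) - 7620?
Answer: -218633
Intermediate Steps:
(-210525 + M((-80 + 119)/(-150 + 151))) - 7620 = (-210525 - 488) - 7620 = -211013 - 7620 = -218633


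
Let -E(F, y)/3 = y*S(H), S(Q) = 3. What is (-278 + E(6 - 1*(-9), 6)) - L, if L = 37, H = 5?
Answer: -369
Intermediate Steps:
E(F, y) = -9*y (E(F, y) = -3*y*3 = -9*y)
(-278 + E(6 - 1*(-9), 6)) - L = (-278 - 9*6) - 1*37 = (-278 - 54) - 37 = -332 - 37 = -369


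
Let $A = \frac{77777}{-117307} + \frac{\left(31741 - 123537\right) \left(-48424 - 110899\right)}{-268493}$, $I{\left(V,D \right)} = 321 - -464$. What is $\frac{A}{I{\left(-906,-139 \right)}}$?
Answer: $- \frac{1715660873947217}{24724445055535} \approx -69.391$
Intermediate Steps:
$I{\left(V,D \right)} = 785$ ($I{\left(V,D \right)} = 321 + 464 = 785$)
$A = - \frac{1715660873947217}{31496108351}$ ($A = 77777 \left(- \frac{1}{117307}\right) + \left(-91796\right) \left(-159323\right) \left(- \frac{1}{268493}\right) = - \frac{77777}{117307} + 14625214108 \left(- \frac{1}{268493}\right) = - \frac{77777}{117307} - \frac{14625214108}{268493} = - \frac{1715660873947217}{31496108351} \approx -54472.0$)
$\frac{A}{I{\left(-906,-139 \right)}} = - \frac{1715660873947217}{31496108351 \cdot 785} = \left(- \frac{1715660873947217}{31496108351}\right) \frac{1}{785} = - \frac{1715660873947217}{24724445055535}$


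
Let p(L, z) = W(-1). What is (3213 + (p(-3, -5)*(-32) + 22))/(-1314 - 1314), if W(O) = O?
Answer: -363/292 ≈ -1.2432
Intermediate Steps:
p(L, z) = -1
(3213 + (p(-3, -5)*(-32) + 22))/(-1314 - 1314) = (3213 + (-1*(-32) + 22))/(-1314 - 1314) = (3213 + (32 + 22))/(-2628) = (3213 + 54)*(-1/2628) = 3267*(-1/2628) = -363/292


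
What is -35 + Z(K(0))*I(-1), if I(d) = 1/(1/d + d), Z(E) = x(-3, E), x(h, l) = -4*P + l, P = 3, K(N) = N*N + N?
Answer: -29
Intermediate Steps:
K(N) = N + N² (K(N) = N² + N = N + N²)
x(h, l) = -12 + l (x(h, l) = -4*3 + l = -12 + l)
Z(E) = -12 + E
I(d) = 1/(d + 1/d)
-35 + Z(K(0))*I(-1) = -35 + (-12 + 0*(1 + 0))*(-1/(1 + (-1)²)) = -35 + (-12 + 0*1)*(-1/(1 + 1)) = -35 + (-12 + 0)*(-1/2) = -35 - (-12)/2 = -35 - 12*(-½) = -35 + 6 = -29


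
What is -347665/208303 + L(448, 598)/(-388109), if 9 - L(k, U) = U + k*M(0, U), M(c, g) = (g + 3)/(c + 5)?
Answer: -617960958946/404221345135 ≈ -1.5288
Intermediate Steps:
M(c, g) = (3 + g)/(5 + c)
L(k, U) = 9 - U - k*(⅗ + U/5) (L(k, U) = 9 - (U + k*((3 + U)/(5 + 0))) = 9 - (U + k*((3 + U)/5)) = 9 - (U + k*(⅗ + U/5)) = 9 + (-U - k*(⅗ + U/5)) = 9 - U - k*(⅗ + U/5))
-347665/208303 + L(448, 598)/(-388109) = -347665/208303 + (9 - 1*598 - ⅕*448*(3 + 598))/(-388109) = -347665*1/208303 + (9 - 598 - ⅕*448*601)*(-1/388109) = -347665/208303 + (9 - 598 - 269248/5)*(-1/388109) = -347665/208303 - 272193/5*(-1/388109) = -347665/208303 + 272193/1940545 = -617960958946/404221345135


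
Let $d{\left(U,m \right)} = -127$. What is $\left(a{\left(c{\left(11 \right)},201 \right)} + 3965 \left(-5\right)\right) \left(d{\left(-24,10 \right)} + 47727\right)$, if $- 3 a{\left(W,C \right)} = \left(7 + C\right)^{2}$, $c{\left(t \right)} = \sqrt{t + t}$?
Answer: $- \frac{4890376400}{3} \approx -1.6301 \cdot 10^{9}$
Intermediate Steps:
$c{\left(t \right)} = \sqrt{2} \sqrt{t}$ ($c{\left(t \right)} = \sqrt{2 t} = \sqrt{2} \sqrt{t}$)
$a{\left(W,C \right)} = - \frac{\left(7 + C\right)^{2}}{3}$
$\left(a{\left(c{\left(11 \right)},201 \right)} + 3965 \left(-5\right)\right) \left(d{\left(-24,10 \right)} + 47727\right) = \left(- \frac{\left(7 + 201\right)^{2}}{3} + 3965 \left(-5\right)\right) \left(-127 + 47727\right) = \left(- \frac{208^{2}}{3} - 19825\right) 47600 = \left(\left(- \frac{1}{3}\right) 43264 - 19825\right) 47600 = \left(- \frac{43264}{3} - 19825\right) 47600 = \left(- \frac{102739}{3}\right) 47600 = - \frac{4890376400}{3}$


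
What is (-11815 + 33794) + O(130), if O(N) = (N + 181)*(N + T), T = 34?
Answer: 72983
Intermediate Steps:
O(N) = (34 + N)*(181 + N) (O(N) = (N + 181)*(N + 34) = (181 + N)*(34 + N) = (34 + N)*(181 + N))
(-11815 + 33794) + O(130) = (-11815 + 33794) + (6154 + 130² + 215*130) = 21979 + (6154 + 16900 + 27950) = 21979 + 51004 = 72983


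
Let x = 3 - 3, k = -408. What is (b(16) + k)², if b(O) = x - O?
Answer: 179776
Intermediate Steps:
x = 0
b(O) = -O (b(O) = 0 - O = -O)
(b(16) + k)² = (-1*16 - 408)² = (-16 - 408)² = (-424)² = 179776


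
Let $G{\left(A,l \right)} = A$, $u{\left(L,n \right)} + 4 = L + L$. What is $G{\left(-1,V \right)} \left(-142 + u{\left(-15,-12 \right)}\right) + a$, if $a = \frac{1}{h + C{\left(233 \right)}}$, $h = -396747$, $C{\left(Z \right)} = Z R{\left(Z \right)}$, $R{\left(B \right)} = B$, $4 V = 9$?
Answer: $\frac{60272607}{342458} \approx 176.0$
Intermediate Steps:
$V = \frac{9}{4}$ ($V = \frac{1}{4} \cdot 9 = \frac{9}{4} \approx 2.25$)
$C{\left(Z \right)} = Z^{2}$ ($C{\left(Z \right)} = Z Z = Z^{2}$)
$u{\left(L,n \right)} = -4 + 2 L$ ($u{\left(L,n \right)} = -4 + \left(L + L\right) = -4 + 2 L$)
$a = - \frac{1}{342458}$ ($a = \frac{1}{-396747 + 233^{2}} = \frac{1}{-396747 + 54289} = \frac{1}{-342458} = - \frac{1}{342458} \approx -2.9201 \cdot 10^{-6}$)
$G{\left(-1,V \right)} \left(-142 + u{\left(-15,-12 \right)}\right) + a = - (-142 + \left(-4 + 2 \left(-15\right)\right)) - \frac{1}{342458} = - (-142 - 34) - \frac{1}{342458} = \left(-1\right) \left(-176\right) - \frac{1}{342458} = 176 - \frac{1}{342458} = \frac{60272607}{342458}$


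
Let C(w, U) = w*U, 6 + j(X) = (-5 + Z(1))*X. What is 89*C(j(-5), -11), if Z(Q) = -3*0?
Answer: -18601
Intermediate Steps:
Z(Q) = 0
j(X) = -6 - 5*X (j(X) = -6 + (-5 + 0)*X = -6 - 5*X)
C(w, U) = U*w
89*C(j(-5), -11) = 89*(-11*(-6 - 5*(-5))) = 89*(-11*(-6 + 25)) = 89*(-11*19) = 89*(-209) = -18601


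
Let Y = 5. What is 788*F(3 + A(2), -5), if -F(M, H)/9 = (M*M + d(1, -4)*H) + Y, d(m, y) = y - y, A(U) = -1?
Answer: -63828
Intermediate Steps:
d(m, y) = 0
F(M, H) = -45 - 9*M² (F(M, H) = -9*((M*M + 0*H) + 5) = -9*((M² + 0) + 5) = -9*(M² + 5) = -9*(5 + M²) = -45 - 9*M²)
788*F(3 + A(2), -5) = 788*(-45 - 9*(3 - 1)²) = 788*(-45 - 9*2²) = 788*(-45 - 9*4) = 788*(-45 - 36) = 788*(-81) = -63828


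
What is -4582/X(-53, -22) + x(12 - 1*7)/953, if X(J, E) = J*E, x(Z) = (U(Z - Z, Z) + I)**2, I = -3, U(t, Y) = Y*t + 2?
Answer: -2182740/555599 ≈ -3.9286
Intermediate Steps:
U(t, Y) = 2 + Y*t
x(Z) = 1 (x(Z) = ((2 + Z*(Z - Z)) - 3)**2 = ((2 + Z*0) - 3)**2 = ((2 + 0) - 3)**2 = (2 - 3)**2 = (-1)**2 = 1)
X(J, E) = E*J
-4582/X(-53, -22) + x(12 - 1*7)/953 = -4582/((-22*(-53))) + 1/953 = -4582/1166 + 1*(1/953) = -4582*1/1166 + 1/953 = -2291/583 + 1/953 = -2182740/555599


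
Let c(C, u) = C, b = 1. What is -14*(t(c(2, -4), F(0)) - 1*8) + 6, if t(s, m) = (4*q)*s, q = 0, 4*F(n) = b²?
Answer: 118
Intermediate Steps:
F(n) = ¼ (F(n) = (¼)*1² = (¼)*1 = ¼)
t(s, m) = 0 (t(s, m) = (4*0)*s = 0*s = 0)
-14*(t(c(2, -4), F(0)) - 1*8) + 6 = -14*(0 - 1*8) + 6 = -14*(0 - 8) + 6 = -14*(-8) + 6 = 112 + 6 = 118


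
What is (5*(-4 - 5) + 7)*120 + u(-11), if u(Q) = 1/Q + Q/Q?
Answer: -50150/11 ≈ -4559.1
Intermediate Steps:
u(Q) = 1 + 1/Q (u(Q) = 1/Q + 1 = 1 + 1/Q)
(5*(-4 - 5) + 7)*120 + u(-11) = (5*(-4 - 5) + 7)*120 + (1 - 11)/(-11) = (5*(-9) + 7)*120 - 1/11*(-10) = (-45 + 7)*120 + 10/11 = -38*120 + 10/11 = -4560 + 10/11 = -50150/11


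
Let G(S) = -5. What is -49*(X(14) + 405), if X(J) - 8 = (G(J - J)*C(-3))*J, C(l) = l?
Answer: -30527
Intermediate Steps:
X(J) = 8 + 15*J (X(J) = 8 + (-5*(-3))*J = 8 + 15*J)
-49*(X(14) + 405) = -49*((8 + 15*14) + 405) = -49*((8 + 210) + 405) = -49*(218 + 405) = -49*623 = -30527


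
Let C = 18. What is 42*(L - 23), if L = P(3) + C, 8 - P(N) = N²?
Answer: -252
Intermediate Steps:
P(N) = 8 - N²
L = 17 (L = (8 - 1*3²) + 18 = (8 - 1*9) + 18 = (8 - 9) + 18 = -1 + 18 = 17)
42*(L - 23) = 42*(17 - 23) = 42*(-6) = -252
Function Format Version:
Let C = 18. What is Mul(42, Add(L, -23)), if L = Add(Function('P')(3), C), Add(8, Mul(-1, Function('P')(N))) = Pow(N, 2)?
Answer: -252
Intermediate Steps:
Function('P')(N) = Add(8, Mul(-1, Pow(N, 2)))
L = 17 (L = Add(Add(8, Mul(-1, Pow(3, 2))), 18) = Add(Add(8, Mul(-1, 9)), 18) = Add(Add(8, -9), 18) = Add(-1, 18) = 17)
Mul(42, Add(L, -23)) = Mul(42, Add(17, -23)) = Mul(42, -6) = -252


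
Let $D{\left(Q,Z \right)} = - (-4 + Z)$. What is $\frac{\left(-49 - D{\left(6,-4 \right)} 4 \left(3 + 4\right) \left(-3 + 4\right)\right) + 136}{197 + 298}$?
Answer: $- \frac{137}{495} \approx -0.27677$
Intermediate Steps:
$D{\left(Q,Z \right)} = 4 - Z$
$\frac{\left(-49 - D{\left(6,-4 \right)} 4 \left(3 + 4\right) \left(-3 + 4\right)\right) + 136}{197 + 298} = \frac{\left(-49 - \left(4 - -4\right) 4 \left(3 + 4\right) \left(-3 + 4\right)\right) + 136}{197 + 298} = \frac{\left(-49 - \left(4 + 4\right) 4 \cdot 7 \cdot 1\right) + 136}{495} = \left(\left(-49 - 8 \cdot 4 \cdot 7\right) + 136\right) \frac{1}{495} = \left(\left(-49 - 32 \cdot 7\right) + 136\right) \frac{1}{495} = \left(\left(-49 - 224\right) + 136\right) \frac{1}{495} = \left(-273 + 136\right) \frac{1}{495} = \left(-137\right) \frac{1}{495} = - \frac{137}{495}$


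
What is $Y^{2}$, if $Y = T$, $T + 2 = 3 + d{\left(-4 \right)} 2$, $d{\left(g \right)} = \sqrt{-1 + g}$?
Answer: $-19 + 4 i \sqrt{5} \approx -19.0 + 8.9443 i$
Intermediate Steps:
$T = 1 + 2 i \sqrt{5}$ ($T = -2 + \left(3 + \sqrt{-1 - 4} \cdot 2\right) = -2 + \left(3 + \sqrt{-5} \cdot 2\right) = -2 + \left(3 + i \sqrt{5} \cdot 2\right) = -2 + \left(3 + 2 i \sqrt{5}\right) = 1 + 2 i \sqrt{5} \approx 1.0 + 4.4721 i$)
$Y = 1 + 2 i \sqrt{5} \approx 1.0 + 4.4721 i$
$Y^{2} = \left(1 + 2 i \sqrt{5}\right)^{2}$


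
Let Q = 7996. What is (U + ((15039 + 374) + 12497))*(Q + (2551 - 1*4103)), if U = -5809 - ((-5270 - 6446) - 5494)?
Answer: 253320084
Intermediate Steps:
U = 11401 (U = -5809 - (-11716 - 5494) = -5809 - 1*(-17210) = -5809 + 17210 = 11401)
(U + ((15039 + 374) + 12497))*(Q + (2551 - 1*4103)) = (11401 + ((15039 + 374) + 12497))*(7996 + (2551 - 1*4103)) = (11401 + (15413 + 12497))*(7996 + (2551 - 4103)) = (11401 + 27910)*(7996 - 1552) = 39311*6444 = 253320084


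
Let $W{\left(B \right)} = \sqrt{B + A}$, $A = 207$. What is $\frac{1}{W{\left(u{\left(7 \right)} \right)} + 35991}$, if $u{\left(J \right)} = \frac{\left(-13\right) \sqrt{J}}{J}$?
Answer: $\frac{1}{35991 + \sqrt{207 - \frac{13 \sqrt{7}}{7}}} \approx 2.7774 \cdot 10^{-5}$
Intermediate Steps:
$u{\left(J \right)} = - \frac{13}{\sqrt{J}}$
$W{\left(B \right)} = \sqrt{207 + B}$ ($W{\left(B \right)} = \sqrt{B + 207} = \sqrt{207 + B}$)
$\frac{1}{W{\left(u{\left(7 \right)} \right)} + 35991} = \frac{1}{\sqrt{207 - \frac{13}{\sqrt{7}}} + 35991} = \frac{1}{\sqrt{207 - 13 \frac{\sqrt{7}}{7}} + 35991} = \frac{1}{\sqrt{207 - \frac{13 \sqrt{7}}{7}} + 35991} = \frac{1}{35991 + \sqrt{207 - \frac{13 \sqrt{7}}{7}}}$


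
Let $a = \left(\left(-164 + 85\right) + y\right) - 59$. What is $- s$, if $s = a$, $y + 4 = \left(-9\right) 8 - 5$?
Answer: $219$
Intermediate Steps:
$y = -81$ ($y = -4 - 77 = -81$)
$a = -219$ ($a = \left(\left(-164 + 85\right) - 81\right) - 59 = \left(-79 - 81\right) - 59 = -160 - 59 = -219$)
$s = -219$
$- s = \left(-1\right) \left(-219\right) = 219$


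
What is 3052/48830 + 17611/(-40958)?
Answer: -367470657/999989570 ≈ -0.36747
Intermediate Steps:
3052/48830 + 17611/(-40958) = 3052*(1/48830) + 17611*(-1/40958) = 1526/24415 - 17611/40958 = -367470657/999989570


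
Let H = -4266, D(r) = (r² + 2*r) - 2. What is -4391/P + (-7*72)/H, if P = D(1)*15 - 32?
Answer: 1041143/4029 ≈ 258.41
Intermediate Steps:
D(r) = -2 + r² + 2*r
P = -17 (P = (-2 + 1² + 2*1)*15 - 32 = (-2 + 1 + 2)*15 - 32 = 1*15 - 32 = 15 - 32 = -17)
-4391/P + (-7*72)/H = -4391/(-17) - 7*72/(-4266) = -4391*(-1/17) - 504*(-1/4266) = 4391/17 + 28/237 = 1041143/4029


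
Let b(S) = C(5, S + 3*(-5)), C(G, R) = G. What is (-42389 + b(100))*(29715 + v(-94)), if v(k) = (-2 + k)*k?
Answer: -1641913776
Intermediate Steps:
b(S) = 5
v(k) = k*(-2 + k)
(-42389 + b(100))*(29715 + v(-94)) = (-42389 + 5)*(29715 - 94*(-2 - 94)) = -42384*(29715 - 94*(-96)) = -42384*(29715 + 9024) = -42384*38739 = -1641913776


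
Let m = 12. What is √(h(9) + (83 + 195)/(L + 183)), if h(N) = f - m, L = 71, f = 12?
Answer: √17653/127 ≈ 1.0462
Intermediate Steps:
h(N) = 0 (h(N) = 12 - 1*12 = 12 - 12 = 0)
√(h(9) + (83 + 195)/(L + 183)) = √(0 + (83 + 195)/(71 + 183)) = √(0 + 278/254) = √(0 + 278*(1/254)) = √(0 + 139/127) = √(139/127) = √17653/127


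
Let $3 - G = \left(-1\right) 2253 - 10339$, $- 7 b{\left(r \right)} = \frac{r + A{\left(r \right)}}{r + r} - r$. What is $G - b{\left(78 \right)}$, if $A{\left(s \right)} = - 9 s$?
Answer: $\frac{88083}{7} \approx 12583.0$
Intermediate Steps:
$b{\left(r \right)} = \frac{4}{7} + \frac{r}{7}$ ($b{\left(r \right)} = - \frac{\frac{r - 9 r}{r + r} - r}{7} = - \frac{\frac{\left(-8\right) r}{2 r} - r}{7} = - \frac{- 8 r \frac{1}{2 r} - r}{7} = - \frac{-4 - r}{7} = \frac{4}{7} + \frac{r}{7}$)
$G = 12595$ ($G = 3 - \left(\left(-1\right) 2253 - 10339\right) = 3 - \left(-2253 - 10339\right) = 3 - -12592 = 3 + 12592 = 12595$)
$G - b{\left(78 \right)} = 12595 - \left(\frac{4}{7} + \frac{1}{7} \cdot 78\right) = 12595 - \left(\frac{4}{7} + \frac{78}{7}\right) = 12595 - \frac{82}{7} = \frac{88083}{7}$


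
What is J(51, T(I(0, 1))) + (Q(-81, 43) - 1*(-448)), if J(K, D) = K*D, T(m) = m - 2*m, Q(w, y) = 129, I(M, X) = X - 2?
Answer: 628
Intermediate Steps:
I(M, X) = -2 + X
T(m) = -m
J(K, D) = D*K
J(51, T(I(0, 1))) + (Q(-81, 43) - 1*(-448)) = -(-2 + 1)*51 + (129 - 1*(-448)) = -1*(-1)*51 + (129 + 448) = 1*51 + 577 = 51 + 577 = 628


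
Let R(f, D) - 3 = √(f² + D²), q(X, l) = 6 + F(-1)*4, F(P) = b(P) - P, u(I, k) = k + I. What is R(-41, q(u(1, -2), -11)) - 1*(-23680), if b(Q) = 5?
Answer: 23683 + √2581 ≈ 23734.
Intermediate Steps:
u(I, k) = I + k
F(P) = 5 - P
q(X, l) = 30 (q(X, l) = 6 + (5 - 1*(-1))*4 = 6 + (5 + 1)*4 = 6 + 6*4 = 6 + 24 = 30)
R(f, D) = 3 + √(D² + f²) (R(f, D) = 3 + √(f² + D²) = 3 + √(D² + f²))
R(-41, q(u(1, -2), -11)) - 1*(-23680) = (3 + √(30² + (-41)²)) - 1*(-23680) = (3 + √(900 + 1681)) + 23680 = (3 + √2581) + 23680 = 23683 + √2581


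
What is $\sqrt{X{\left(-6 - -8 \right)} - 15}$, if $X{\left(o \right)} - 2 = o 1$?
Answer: $i \sqrt{11} \approx 3.3166 i$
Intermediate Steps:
$X{\left(o \right)} = 2 + o$ ($X{\left(o \right)} = 2 + o 1 = 2 + o$)
$\sqrt{X{\left(-6 - -8 \right)} - 15} = \sqrt{\left(2 - -2\right) - 15} = \sqrt{\left(2 + \left(-6 + 8\right)\right) - 15} = \sqrt{\left(2 + 2\right) - 15} = \sqrt{4 - 15} = \sqrt{-11} = i \sqrt{11}$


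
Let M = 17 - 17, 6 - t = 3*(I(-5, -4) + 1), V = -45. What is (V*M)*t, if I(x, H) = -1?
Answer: 0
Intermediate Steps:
t = 6 (t = 6 - 3*(-1 + 1) = 6 - 3*0 = 6 - 1*0 = 6 + 0 = 6)
M = 0
(V*M)*t = -45*0*6 = 0*6 = 0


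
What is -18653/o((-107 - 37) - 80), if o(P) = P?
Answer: 18653/224 ≈ 83.272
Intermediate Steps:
-18653/o((-107 - 37) - 80) = -18653/((-107 - 37) - 80) = -18653/(-144 - 80) = -18653/(-224) = -18653*(-1/224) = 18653/224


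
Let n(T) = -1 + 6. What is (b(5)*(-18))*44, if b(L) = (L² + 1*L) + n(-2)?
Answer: -27720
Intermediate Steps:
n(T) = 5
b(L) = 5 + L + L² (b(L) = (L² + 1*L) + 5 = (L² + L) + 5 = (L + L²) + 5 = 5 + L + L²)
(b(5)*(-18))*44 = ((5 + 5 + 5²)*(-18))*44 = ((5 + 5 + 25)*(-18))*44 = (35*(-18))*44 = -630*44 = -27720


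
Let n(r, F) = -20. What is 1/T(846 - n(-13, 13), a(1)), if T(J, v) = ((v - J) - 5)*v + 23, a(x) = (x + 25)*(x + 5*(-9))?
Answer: 1/2305183 ≈ 4.3380e-7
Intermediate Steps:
a(x) = (-45 + x)*(25 + x) (a(x) = (25 + x)*(x - 45) = (25 + x)*(-45 + x) = (-45 + x)*(25 + x))
T(J, v) = 23 + v*(-5 + v - J) (T(J, v) = (-5 + v - J)*v + 23 = v*(-5 + v - J) + 23 = 23 + v*(-5 + v - J))
1/T(846 - n(-13, 13), a(1)) = 1/(23 + (-1125 + 1² - 20*1)² - 5*(-1125 + 1² - 20*1) - (846 - 1*(-20))*(-1125 + 1² - 20*1)) = 1/(23 + (-1125 + 1 - 20)² - 5*(-1125 + 1 - 20) - (846 + 20)*(-1125 + 1 - 20)) = 1/(23 + (-1144)² - 5*(-1144) - 1*866*(-1144)) = 1/(23 + 1308736 + 5720 + 990704) = 1/2305183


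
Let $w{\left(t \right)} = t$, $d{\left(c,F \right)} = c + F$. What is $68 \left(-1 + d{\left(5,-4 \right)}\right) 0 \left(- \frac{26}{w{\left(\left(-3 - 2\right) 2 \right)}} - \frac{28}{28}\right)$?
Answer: $0$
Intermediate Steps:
$d{\left(c,F \right)} = F + c$
$68 \left(-1 + d{\left(5,-4 \right)}\right) 0 \left(- \frac{26}{w{\left(\left(-3 - 2\right) 2 \right)}} - \frac{28}{28}\right) = 68 \left(-1 + \left(-4 + 5\right)\right) 0 \left(- \frac{26}{\left(-3 - 2\right) 2} - \frac{28}{28}\right) = 68 \left(-1 + 1\right) 0 \left(- \frac{26}{\left(-5\right) 2} - 1\right) = 68 \cdot 0 \cdot 0 \left(- \frac{26}{-10} - 1\right) = 68 \cdot 0 \left(\left(-26\right) \left(- \frac{1}{10}\right) - 1\right) = 0 \left(\frac{13}{5} - 1\right) = 0 \cdot \frac{8}{5} = 0$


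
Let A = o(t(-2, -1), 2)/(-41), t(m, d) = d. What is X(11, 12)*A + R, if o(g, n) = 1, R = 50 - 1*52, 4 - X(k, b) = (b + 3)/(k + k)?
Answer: -1877/902 ≈ -2.0809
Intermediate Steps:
X(k, b) = 4 - (3 + b)/(2*k) (X(k, b) = 4 - (b + 3)/(k + k) = 4 - (3 + b)/(2*k))
R = -2 (R = 50 - 52 = -2)
A = -1/41 (A = 1/(-41) = 1*(-1/41) = -1/41 ≈ -0.024390)
X(11, 12)*A + R = ((½)*(-3 - 1*12 + 8*11)/11)*(-1/41) - 2 = ((½)*(1/11)*(-3 - 12 + 88))*(-1/41) - 2 = ((½)*(1/11)*73)*(-1/41) - 2 = (73/22)*(-1/41) - 2 = -73/902 - 2 = -1877/902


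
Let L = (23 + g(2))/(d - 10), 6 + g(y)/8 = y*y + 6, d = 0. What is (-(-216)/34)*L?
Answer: -594/17 ≈ -34.941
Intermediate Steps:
g(y) = 8*y**2 (g(y) = -48 + 8*(y*y + 6) = -48 + 8*(y**2 + 6) = -48 + 8*(6 + y**2) = -48 + (48 + 8*y**2) = 8*y**2)
L = -11/2 (L = (23 + 8*2**2)/(0 - 10) = (23 + 8*4)/(-10) = (23 + 32)*(-1/10) = 55*(-1/10) = -11/2 ≈ -5.5000)
(-(-216)/34)*L = -(-216)/34*(-11/2) = -8*(-27/34)*(-11/2) = (108/17)*(-11/2) = -594/17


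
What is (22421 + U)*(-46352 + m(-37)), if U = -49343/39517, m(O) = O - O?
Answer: -41066078826528/39517 ≈ -1.0392e+9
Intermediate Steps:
m(O) = 0
U = -49343/39517 (U = -49343*1/39517 = -49343/39517 ≈ -1.2487)
(22421 + U)*(-46352 + m(-37)) = (22421 - 49343/39517)*(-46352 + 0) = (885961314/39517)*(-46352) = -41066078826528/39517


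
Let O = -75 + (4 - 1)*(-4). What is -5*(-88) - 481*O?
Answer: 42287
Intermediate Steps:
O = -87 (O = -75 + 3*(-4) = -75 - 12 = -87)
-5*(-88) - 481*O = -5*(-88) - 481*(-87) = 440 + 41847 = 42287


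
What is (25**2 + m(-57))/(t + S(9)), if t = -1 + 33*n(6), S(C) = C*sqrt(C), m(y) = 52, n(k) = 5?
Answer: 677/191 ≈ 3.5445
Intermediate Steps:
S(C) = C**(3/2)
t = 164 (t = -1 + 33*5 = -1 + 165 = 164)
(25**2 + m(-57))/(t + S(9)) = (25**2 + 52)/(164 + 9**(3/2)) = (625 + 52)/(164 + 27) = 677/191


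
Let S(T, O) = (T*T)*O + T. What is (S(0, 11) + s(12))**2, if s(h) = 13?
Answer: 169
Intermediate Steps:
S(T, O) = T + O*T**2 (S(T, O) = T**2*O + T = O*T**2 + T = T + O*T**2)
(S(0, 11) + s(12))**2 = (0*(1 + 11*0) + 13)**2 = (0*(1 + 0) + 13)**2 = (0*1 + 13)**2 = (0 + 13)**2 = 13**2 = 169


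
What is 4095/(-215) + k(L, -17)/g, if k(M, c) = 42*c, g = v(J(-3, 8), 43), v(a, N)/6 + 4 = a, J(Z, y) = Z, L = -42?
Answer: -88/43 ≈ -2.0465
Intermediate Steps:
v(a, N) = -24 + 6*a
g = -42 (g = -24 + 6*(-3) = -24 - 18 = -42)
4095/(-215) + k(L, -17)/g = 4095/(-215) + (42*(-17))/(-42) = 4095*(-1/215) - 714*(-1/42) = -819/43 + 17 = -88/43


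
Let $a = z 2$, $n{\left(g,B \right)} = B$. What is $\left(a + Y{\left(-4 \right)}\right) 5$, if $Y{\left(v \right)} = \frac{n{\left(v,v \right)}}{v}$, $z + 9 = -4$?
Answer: $-125$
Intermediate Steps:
$z = -13$ ($z = -9 - 4 = -13$)
$Y{\left(v \right)} = 1$ ($Y{\left(v \right)} = \frac{v}{v} = 1$)
$a = -26$ ($a = \left(-13\right) 2 = -26$)
$\left(a + Y{\left(-4 \right)}\right) 5 = \left(-26 + 1\right) 5 = \left(-25\right) 5 = -125$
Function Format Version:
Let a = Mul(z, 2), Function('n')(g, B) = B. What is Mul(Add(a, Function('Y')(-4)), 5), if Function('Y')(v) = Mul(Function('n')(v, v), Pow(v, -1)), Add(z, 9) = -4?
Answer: -125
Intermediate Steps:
z = -13 (z = Add(-9, -4) = -13)
Function('Y')(v) = 1 (Function('Y')(v) = Mul(v, Pow(v, -1)) = 1)
a = -26 (a = Mul(-13, 2) = -26)
Mul(Add(a, Function('Y')(-4)), 5) = Mul(Add(-26, 1), 5) = Mul(-25, 5) = -125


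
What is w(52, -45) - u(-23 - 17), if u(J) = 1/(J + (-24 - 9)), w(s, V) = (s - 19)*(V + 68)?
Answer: 55408/73 ≈ 759.01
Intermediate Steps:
w(s, V) = (-19 + s)*(68 + V)
u(J) = 1/(-33 + J) (u(J) = 1/(J - 33) = 1/(-33 + J))
w(52, -45) - u(-23 - 17) = (-1292 - 19*(-45) + 68*52 - 45*52) - 1/(-33 + (-23 - 17)) = (-1292 + 855 + 3536 - 2340) - 1/(-33 - 40) = 759 - 1/(-73) = 759 - 1*(-1/73) = 759 + 1/73 = 55408/73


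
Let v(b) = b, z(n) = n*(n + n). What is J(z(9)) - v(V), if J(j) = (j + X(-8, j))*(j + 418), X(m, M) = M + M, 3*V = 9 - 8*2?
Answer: 845647/3 ≈ 2.8188e+5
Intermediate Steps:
z(n) = 2*n² (z(n) = n*(2*n) = 2*n²)
V = -7/3 (V = (9 - 8*2)/3 = (9 - 16)/3 = (⅓)*(-7) = -7/3 ≈ -2.3333)
X(m, M) = 2*M
J(j) = 3*j*(418 + j) (J(j) = (j + 2*j)*(j + 418) = (3*j)*(418 + j) = 3*j*(418 + j))
J(z(9)) - v(V) = 3*(2*9²)*(418 + 2*9²) - 1*(-7/3) = 3*(2*81)*(418 + 2*81) + 7/3 = 3*162*(418 + 162) + 7/3 = 3*162*580 + 7/3 = 281880 + 7/3 = 845647/3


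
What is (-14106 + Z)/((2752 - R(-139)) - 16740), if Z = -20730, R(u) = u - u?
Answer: 8709/3497 ≈ 2.4904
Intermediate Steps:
R(u) = 0
(-14106 + Z)/((2752 - R(-139)) - 16740) = (-14106 - 20730)/((2752 - 1*0) - 16740) = -34836/((2752 + 0) - 16740) = -34836/(2752 - 16740) = -34836/(-13988) = -34836*(-1/13988) = 8709/3497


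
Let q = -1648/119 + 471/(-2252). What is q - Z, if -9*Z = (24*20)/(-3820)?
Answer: -2160832589/153557124 ≈ -14.072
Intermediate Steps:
Z = 8/573 (Z = -24*20/(9*(-3820)) = -160*(-1)/(3*3820) = -⅑*(-24/191) = 8/573 ≈ 0.013962)
q = -3767345/267988 (q = -1648*1/119 + 471*(-1/2252) = -1648/119 - 471/2252 = -3767345/267988 ≈ -14.058)
q - Z = -3767345/267988 - 1*8/573 = -3767345/267988 - 8/573 = -2160832589/153557124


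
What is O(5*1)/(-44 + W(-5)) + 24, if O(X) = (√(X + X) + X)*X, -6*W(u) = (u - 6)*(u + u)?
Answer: 4413/187 - 15*√10/187 ≈ 23.345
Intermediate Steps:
W(u) = -u*(-6 + u)/3 (W(u) = -(u - 6)*(u + u)/6 = -(-6 + u)*2*u/6 = -u*(-6 + u)/3)
O(X) = X*(X + √2*√X) (O(X) = (√(2*X) + X)*X = (√2*√X + X)*X = (X + √2*√X)*X = X*(X + √2*√X))
O(5*1)/(-44 + W(-5)) + 24 = ((5*1)² + √2*(5*1)^(3/2))/(-44 + (⅓)*(-5)*(6 - 1*(-5))) + 24 = (5² + √2*5^(3/2))/(-44 + (⅓)*(-5)*(6 + 5)) + 24 = (25 + √2*(5*√5))/(-44 + (⅓)*(-5)*11) + 24 = (25 + 5*√10)/(-44 - 55/3) + 24 = (25 + 5*√10)/(-187/3) + 24 = (25 + 5*√10)*(-3/187) + 24 = (-75/187 - 15*√10/187) + 24 = 4413/187 - 15*√10/187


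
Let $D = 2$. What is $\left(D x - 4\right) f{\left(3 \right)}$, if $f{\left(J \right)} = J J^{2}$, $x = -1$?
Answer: $-162$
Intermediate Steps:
$f{\left(J \right)} = J^{3}$
$\left(D x - 4\right) f{\left(3 \right)} = \left(2 \left(-1\right) - 4\right) 3^{3} = \left(-2 - 4\right) 27 = \left(-6\right) 27 = -162$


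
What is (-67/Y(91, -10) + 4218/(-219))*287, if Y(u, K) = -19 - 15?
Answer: -12316031/2482 ≈ -4962.1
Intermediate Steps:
Y(u, K) = -34
(-67/Y(91, -10) + 4218/(-219))*287 = (-67/(-34) + 4218/(-219))*287 = (-67*(-1/34) + 4218*(-1/219))*287 = (67/34 - 1406/73)*287 = -42913/2482*287 = -12316031/2482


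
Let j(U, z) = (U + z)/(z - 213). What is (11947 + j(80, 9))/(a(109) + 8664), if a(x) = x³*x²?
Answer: 348157/448399233636 ≈ 7.7644e-7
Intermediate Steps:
a(x) = x⁵
j(U, z) = (U + z)/(-213 + z)
(11947 + j(80, 9))/(a(109) + 8664) = (11947 + (80 + 9)/(-213 + 9))/(109⁵ + 8664) = (11947 + 89/(-204))/(15386239549 + 8664) = (11947 - 1/204*89)/15386248213 = (11947 - 89/204)*(1/15386248213) = (2437099/204)*(1/15386248213) = 348157/448399233636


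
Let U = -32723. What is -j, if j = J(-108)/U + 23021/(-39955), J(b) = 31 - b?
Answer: 758869928/1307447465 ≈ 0.58042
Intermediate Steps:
j = -758869928/1307447465 (j = (31 - 1*(-108))/(-32723) + 23021/(-39955) = (31 + 108)*(-1/32723) + 23021*(-1/39955) = 139*(-1/32723) - 23021/39955 = -139/32723 - 23021/39955 = -758869928/1307447465 ≈ -0.58042)
-j = -1*(-758869928/1307447465) = 758869928/1307447465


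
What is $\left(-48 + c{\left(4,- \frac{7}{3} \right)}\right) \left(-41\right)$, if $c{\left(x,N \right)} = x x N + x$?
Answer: $\frac{10004}{3} \approx 3334.7$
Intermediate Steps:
$c{\left(x,N \right)} = x + N x^{2}$ ($c{\left(x,N \right)} = x^{2} N + x = N x^{2} + x = x + N x^{2}$)
$\left(-48 + c{\left(4,- \frac{7}{3} \right)}\right) \left(-41\right) = \left(-48 + 4 \left(1 + - \frac{7}{3} \cdot 4\right)\right) \left(-41\right) = \left(-48 + 4 \left(1 + \left(-7\right) \frac{1}{3} \cdot 4\right)\right) \left(-41\right) = \left(-48 + 4 \left(1 - \frac{28}{3}\right)\right) \left(-41\right) = \left(-48 + 4 \left(- \frac{25}{3}\right)\right) \left(-41\right) = \left(-48 - \frac{100}{3}\right) \left(-41\right) = \left(- \frac{244}{3}\right) \left(-41\right) = \frac{10004}{3}$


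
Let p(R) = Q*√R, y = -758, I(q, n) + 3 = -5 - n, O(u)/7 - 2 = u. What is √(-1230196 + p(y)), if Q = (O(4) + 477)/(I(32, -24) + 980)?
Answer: √(-33899280976 + 14359*I*√758)/166 ≈ 0.0064673 + 1109.1*I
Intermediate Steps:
O(u) = 14 + 7*u
I(q, n) = -8 - n (I(q, n) = -3 + (-5 - n) = -8 - n)
Q = 173/332 (Q = ((14 + 7*4) + 477)/((-8 - 1*(-24)) + 980) = ((14 + 28) + 477)/((-8 + 24) + 980) = (42 + 477)/(16 + 980) = 519/996 = 519*(1/996) = 173/332 ≈ 0.52108)
p(R) = 173*√R/332
√(-1230196 + p(y)) = √(-1230196 + 173*√(-758)/332) = √(-1230196 + 173*(I*√758)/332) = √(-1230196 + 173*I*√758/332)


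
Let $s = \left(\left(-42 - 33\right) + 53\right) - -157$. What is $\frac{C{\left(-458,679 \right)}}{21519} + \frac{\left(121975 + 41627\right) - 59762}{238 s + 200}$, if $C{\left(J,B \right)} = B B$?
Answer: $\frac{1713998849}{69570927} \approx 24.637$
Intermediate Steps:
$s = 135$ ($s = \left(-75 + 53\right) + 157 = -22 + 157 = 135$)
$C{\left(J,B \right)} = B^{2}$
$\frac{C{\left(-458,679 \right)}}{21519} + \frac{\left(121975 + 41627\right) - 59762}{238 s + 200} = \frac{679^{2}}{21519} + \frac{\left(121975 + 41627\right) - 59762}{238 \cdot 135 + 200} = 461041 \cdot \frac{1}{21519} + \frac{163602 - 59762}{32130 + 200} = \frac{461041}{21519} + \frac{103840}{32330} = \frac{461041}{21519} + 103840 \cdot \frac{1}{32330} = \frac{461041}{21519} + \frac{10384}{3233} = \frac{1713998849}{69570927}$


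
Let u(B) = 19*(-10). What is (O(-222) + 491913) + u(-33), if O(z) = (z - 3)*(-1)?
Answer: 491948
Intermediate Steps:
u(B) = -190
O(z) = 3 - z (O(z) = (-3 + z)*(-1) = 3 - z)
(O(-222) + 491913) + u(-33) = ((3 - 1*(-222)) + 491913) - 190 = ((3 + 222) + 491913) - 190 = (225 + 491913) - 190 = 492138 - 190 = 491948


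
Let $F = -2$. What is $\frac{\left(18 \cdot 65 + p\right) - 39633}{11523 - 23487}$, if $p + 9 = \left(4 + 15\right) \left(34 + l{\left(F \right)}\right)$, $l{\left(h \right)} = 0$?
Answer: $\frac{18913}{5982} \approx 3.1617$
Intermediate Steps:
$p = 637$ ($p = -9 + \left(4 + 15\right) \left(34 + 0\right) = -9 + 19 \cdot 34 = -9 + 646 = 637$)
$\frac{\left(18 \cdot 65 + p\right) - 39633}{11523 - 23487} = \frac{\left(18 \cdot 65 + 637\right) - 39633}{11523 - 23487} = \frac{\left(1170 + 637\right) - 39633}{-11964} = \left(1807 - 39633\right) \left(- \frac{1}{11964}\right) = \left(-37826\right) \left(- \frac{1}{11964}\right) = \frac{18913}{5982}$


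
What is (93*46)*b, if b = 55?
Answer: 235290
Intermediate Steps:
(93*46)*b = (93*46)*55 = 4278*55 = 235290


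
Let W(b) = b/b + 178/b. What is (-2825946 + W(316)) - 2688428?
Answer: -871270845/158 ≈ -5.5144e+6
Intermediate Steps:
W(b) = 1 + 178/b
(-2825946 + W(316)) - 2688428 = (-2825946 + (178 + 316)/316) - 2688428 = (-2825946 + (1/316)*494) - 2688428 = (-2825946 + 247/158) - 2688428 = -446499221/158 - 2688428 = -871270845/158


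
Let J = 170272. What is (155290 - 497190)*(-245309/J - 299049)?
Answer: 4352379874547575/42568 ≈ 1.0225e+11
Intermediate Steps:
(155290 - 497190)*(-245309/J - 299049) = (155290 - 497190)*(-245309/170272 - 299049) = -341900*(-245309*1/170272 - 299049) = -341900*(-245309/170272 - 299049) = -341900*(-50919916637/170272) = 4352379874547575/42568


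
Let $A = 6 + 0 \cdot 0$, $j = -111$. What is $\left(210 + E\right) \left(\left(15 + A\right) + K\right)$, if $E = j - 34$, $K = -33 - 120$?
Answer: $-8580$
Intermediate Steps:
$K = -153$ ($K = -33 - 120 = -153$)
$A = 6$ ($A = 6 + 0 = 6$)
$E = -145$ ($E = -111 - 34 = -145$)
$\left(210 + E\right) \left(\left(15 + A\right) + K\right) = \left(210 - 145\right) \left(\left(15 + 6\right) - 153\right) = 65 \left(21 - 153\right) = 65 \left(-132\right) = -8580$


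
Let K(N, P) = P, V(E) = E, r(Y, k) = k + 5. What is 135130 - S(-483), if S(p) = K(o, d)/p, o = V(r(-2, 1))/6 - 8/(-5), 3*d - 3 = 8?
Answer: 195803381/1449 ≈ 1.3513e+5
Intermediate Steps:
r(Y, k) = 5 + k
d = 11/3 (d = 1 + (⅓)*8 = 1 + 8/3 = 11/3 ≈ 3.6667)
o = 13/5 (o = (5 + 1)/6 - 8/(-5) = 6*(⅙) - 8*(-⅕) = 1 + 8/5 = 13/5 ≈ 2.6000)
S(p) = 11/(3*p)
135130 - S(-483) = 135130 - 11/(3*(-483)) = 135130 - 11*(-1)/(3*483) = 135130 - 1*(-11/1449) = 135130 + 11/1449 = 195803381/1449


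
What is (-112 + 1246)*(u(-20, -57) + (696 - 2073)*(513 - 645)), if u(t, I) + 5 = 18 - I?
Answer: 206199756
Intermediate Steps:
u(t, I) = 13 - I (u(t, I) = -5 + (18 - I) = 13 - I)
(-112 + 1246)*(u(-20, -57) + (696 - 2073)*(513 - 645)) = (-112 + 1246)*((13 - 1*(-57)) + (696 - 2073)*(513 - 645)) = 1134*((13 + 57) - 1377*(-132)) = 1134*(70 + 181764) = 1134*181834 = 206199756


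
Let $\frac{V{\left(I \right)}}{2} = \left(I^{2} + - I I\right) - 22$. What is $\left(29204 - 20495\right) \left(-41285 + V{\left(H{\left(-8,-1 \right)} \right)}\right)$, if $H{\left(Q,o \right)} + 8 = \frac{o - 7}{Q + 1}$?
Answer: $-359934261$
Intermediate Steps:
$H{\left(Q,o \right)} = -8 + \frac{-7 + o}{1 + Q}$ ($H{\left(Q,o \right)} = -8 + \frac{o - 7}{Q + 1} = -8 + \frac{-7 + o}{1 + Q}$)
$V{\left(I \right)} = -44$ ($V{\left(I \right)} = 2 \left(\left(I^{2} + - I I\right) - 22\right) = 2 \left(\left(I^{2} - I^{2}\right) - 22\right) = 2 \left(0 - 22\right) = 2 \left(-22\right) = -44$)
$\left(29204 - 20495\right) \left(-41285 + V{\left(H{\left(-8,-1 \right)} \right)}\right) = \left(29204 - 20495\right) \left(-41285 - 44\right) = 8709 \left(-41329\right) = -359934261$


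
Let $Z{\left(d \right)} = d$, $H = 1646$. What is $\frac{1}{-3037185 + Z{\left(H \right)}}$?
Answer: $- \frac{1}{3035539} \approx -3.2943 \cdot 10^{-7}$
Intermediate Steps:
$\frac{1}{-3037185 + Z{\left(H \right)}} = \frac{1}{-3037185 + 1646} = \frac{1}{-3035539} = - \frac{1}{3035539}$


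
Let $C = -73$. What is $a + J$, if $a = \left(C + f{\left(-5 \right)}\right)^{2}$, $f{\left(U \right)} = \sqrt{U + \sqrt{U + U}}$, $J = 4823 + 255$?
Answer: $5078 + \left(73 - \sqrt{-5 + i \sqrt{10}}\right)^{2} \approx 10303.0 - 337.93 i$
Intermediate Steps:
$J = 5078$
$f{\left(U \right)} = \sqrt{U + \sqrt{2} \sqrt{U}}$ ($f{\left(U \right)} = \sqrt{U + \sqrt{2 U}} = \sqrt{U + \sqrt{2} \sqrt{U}}$)
$a = \left(-73 + \sqrt{-5 + i \sqrt{10}}\right)^{2}$ ($a = \left(-73 + \sqrt{-5 + \sqrt{2} \sqrt{-5}}\right)^{2} = \left(-73 + \sqrt{-5 + \sqrt{2} i \sqrt{5}}\right)^{2} = \left(-73 + \sqrt{-5 + i \sqrt{10}}\right)^{2} \approx 5225.2 - 337.93 i$)
$a + J = \left(73 - \sqrt{-5 + i \sqrt{10}}\right)^{2} + 5078 = 5078 + \left(73 - \sqrt{-5 + i \sqrt{10}}\right)^{2}$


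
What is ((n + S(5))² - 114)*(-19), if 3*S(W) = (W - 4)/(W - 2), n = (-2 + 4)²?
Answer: 149435/81 ≈ 1844.9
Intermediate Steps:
n = 4 (n = 2² = 4)
S(W) = (-4 + W)/(3*(-2 + W)) (S(W) = ((W - 4)/(W - 2))/3 = ((-4 + W)/(-2 + W))/3 = (-4 + W)/(3*(-2 + W)))
((n + S(5))² - 114)*(-19) = ((4 + (-4 + 5)/(3*(-2 + 5)))² - 114)*(-19) = ((4 + (⅓)*1/3)² - 114)*(-19) = ((4 + (⅓)*(⅓)*1)² - 114)*(-19) = ((4 + ⅑)² - 114)*(-19) = ((37/9)² - 114)*(-19) = (1369/81 - 114)*(-19) = -7865/81*(-19) = 149435/81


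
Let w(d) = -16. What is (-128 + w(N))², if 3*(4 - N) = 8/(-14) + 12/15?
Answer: 20736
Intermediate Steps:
N = 412/105 (N = 4 - (8/(-14) + 12/15)/3 = 4 - (8*(-1/14) + 12*(1/15))/3 = 4 - (-4/7 + ⅘)/3 = 4 - ⅓*8/35 = 4 - 8/105 = 412/105 ≈ 3.9238)
(-128 + w(N))² = (-128 - 16)² = (-144)² = 20736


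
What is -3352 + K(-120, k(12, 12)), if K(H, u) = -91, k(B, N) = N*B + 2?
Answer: -3443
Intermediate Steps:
k(B, N) = 2 + B*N (k(B, N) = B*N + 2 = 2 + B*N)
-3352 + K(-120, k(12, 12)) = -3352 - 91 = -3443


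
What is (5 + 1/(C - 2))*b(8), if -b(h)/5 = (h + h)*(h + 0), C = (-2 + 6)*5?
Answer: -29120/9 ≈ -3235.6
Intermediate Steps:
C = 20 (C = 4*5 = 20)
b(h) = -10*h² (b(h) = -5*(h + h)*(h + 0) = -5*2*h*h = -10*h²)
(5 + 1/(C - 2))*b(8) = (5 + 1/(20 - 2))*(-10*8²) = (5 + 1/18)*(-10*64) = (5 + 1/18)*(-640) = (91/18)*(-640) = -29120/9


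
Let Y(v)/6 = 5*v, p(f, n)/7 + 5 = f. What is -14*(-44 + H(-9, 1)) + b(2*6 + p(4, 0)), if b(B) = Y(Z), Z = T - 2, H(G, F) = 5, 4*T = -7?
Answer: 867/2 ≈ 433.50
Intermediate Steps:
T = -7/4 (T = (¼)*(-7) = -7/4 ≈ -1.7500)
p(f, n) = -35 + 7*f
Z = -15/4 (Z = -7/4 - 2 = -15/4 ≈ -3.7500)
Y(v) = 30*v (Y(v) = 6*(5*v) = 30*v)
b(B) = -225/2 (b(B) = 30*(-15/4) = -225/2)
-14*(-44 + H(-9, 1)) + b(2*6 + p(4, 0)) = -14*(-44 + 5) - 225/2 = -14*(-39) - 225/2 = 546 - 225/2 = 867/2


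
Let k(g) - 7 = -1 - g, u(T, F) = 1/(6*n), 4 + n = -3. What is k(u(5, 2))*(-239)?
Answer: -60467/42 ≈ -1439.7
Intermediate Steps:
n = -7 (n = -4 - 3 = -7)
u(T, F) = -1/42 (u(T, F) = 1/(6*(-7)) = 1/(-42) = -1/42)
k(g) = 6 - g (k(g) = 7 + (-1 - g) = 6 - g)
k(u(5, 2))*(-239) = (6 - 1*(-1/42))*(-239) = (6 + 1/42)*(-239) = (253/42)*(-239) = -60467/42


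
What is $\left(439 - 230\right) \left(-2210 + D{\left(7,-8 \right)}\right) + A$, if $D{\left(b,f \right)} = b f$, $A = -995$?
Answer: $-474589$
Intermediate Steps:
$\left(439 - 230\right) \left(-2210 + D{\left(7,-8 \right)}\right) + A = \left(439 - 230\right) \left(-2210 + 7 \left(-8\right)\right) - 995 = 209 \left(-2210 - 56\right) - 995 = 209 \left(-2266\right) - 995 = -473594 - 995 = -474589$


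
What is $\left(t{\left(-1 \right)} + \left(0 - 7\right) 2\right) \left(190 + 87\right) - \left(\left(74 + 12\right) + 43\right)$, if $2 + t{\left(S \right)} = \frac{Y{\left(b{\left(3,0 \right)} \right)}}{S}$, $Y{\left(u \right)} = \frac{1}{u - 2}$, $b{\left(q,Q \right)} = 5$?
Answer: $- \frac{13960}{3} \approx -4653.3$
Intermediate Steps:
$Y{\left(u \right)} = \frac{1}{-2 + u}$
$t{\left(S \right)} = -2 + \frac{1}{3 S}$ ($t{\left(S \right)} = -2 + \frac{1}{\left(-2 + 5\right) S} = -2 + \frac{1}{3 S}$)
$\left(t{\left(-1 \right)} + \left(0 - 7\right) 2\right) \left(190 + 87\right) - \left(\left(74 + 12\right) + 43\right) = \left(\left(-2 + \frac{1}{3 \left(-1\right)}\right) + \left(0 - 7\right) 2\right) \left(190 + 87\right) - \left(\left(74 + 12\right) + 43\right) = \left(\left(-2 + \frac{1}{3} \left(-1\right)\right) - 14\right) 277 - \left(86 + 43\right) = \left(\left(-2 - \frac{1}{3}\right) - 14\right) 277 - 129 = \left(- \frac{7}{3} - 14\right) 277 - 129 = \left(- \frac{49}{3}\right) 277 - 129 = - \frac{13573}{3} - 129 = - \frac{13960}{3}$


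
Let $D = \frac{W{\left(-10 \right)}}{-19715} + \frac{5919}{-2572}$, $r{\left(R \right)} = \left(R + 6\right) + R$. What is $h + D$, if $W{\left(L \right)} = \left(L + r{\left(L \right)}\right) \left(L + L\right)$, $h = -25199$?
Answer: $- \frac{255576623333}{10141396} \approx -25201.0$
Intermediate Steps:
$r{\left(R \right)} = 6 + 2 R$ ($r{\left(R \right)} = \left(6 + R\right) + R = 6 + 2 R$)
$W{\left(L \right)} = 2 L \left(6 + 3 L\right)$ ($W{\left(L \right)} = \left(L + \left(6 + 2 L\right)\right) \left(L + L\right) = \left(6 + 3 L\right) 2 L = 2 L \left(6 + 3 L\right)$)
$D = - \frac{23585529}{10141396}$ ($D = \frac{6 \left(-10\right) \left(2 - 10\right)}{-19715} + \frac{5919}{-2572} = 6 \left(-10\right) \left(-8\right) \left(- \frac{1}{19715}\right) + 5919 \left(- \frac{1}{2572}\right) = 480 \left(- \frac{1}{19715}\right) - \frac{5919}{2572} = - \frac{96}{3943} - \frac{5919}{2572} = - \frac{23585529}{10141396} \approx -2.3257$)
$h + D = -25199 - \frac{23585529}{10141396} = - \frac{255576623333}{10141396}$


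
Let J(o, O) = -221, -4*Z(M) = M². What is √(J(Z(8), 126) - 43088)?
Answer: I*√43309 ≈ 208.11*I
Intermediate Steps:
Z(M) = -M²/4
√(J(Z(8), 126) - 43088) = √(-221 - 43088) = √(-43309) = I*√43309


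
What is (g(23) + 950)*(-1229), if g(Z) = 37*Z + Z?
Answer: -2241696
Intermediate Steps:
g(Z) = 38*Z
(g(23) + 950)*(-1229) = (38*23 + 950)*(-1229) = (874 + 950)*(-1229) = 1824*(-1229) = -2241696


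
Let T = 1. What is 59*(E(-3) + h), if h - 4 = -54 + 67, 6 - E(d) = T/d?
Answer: 4130/3 ≈ 1376.7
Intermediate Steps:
E(d) = 6 - 1/d
h = 17 (h = 4 + (-54 + 67) = 4 + 13 = 17)
59*(E(-3) + h) = 59*((6 - 1/(-3)) + 17) = 59*((6 - 1*(-1/3)) + 17) = 59*((6 + 1/3) + 17) = 59*(19/3 + 17) = 59*(70/3) = 4130/3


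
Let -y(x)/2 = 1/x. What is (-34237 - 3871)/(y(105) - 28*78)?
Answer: 2000670/114661 ≈ 17.449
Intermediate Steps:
y(x) = -2/x
(-34237 - 3871)/(y(105) - 28*78) = (-34237 - 3871)/(-2/105 - 28*78) = -38108/(-2*1/105 - 2184) = -38108/(-2/105 - 2184) = -38108/(-229322/105) = -38108*(-105/229322) = 2000670/114661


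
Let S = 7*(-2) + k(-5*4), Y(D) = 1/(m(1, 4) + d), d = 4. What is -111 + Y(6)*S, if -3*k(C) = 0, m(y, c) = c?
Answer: -451/4 ≈ -112.75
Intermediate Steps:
k(C) = 0 (k(C) = -⅓*0 = 0)
Y(D) = ⅛ (Y(D) = 1/(4 + 4) = 1/8 = ⅛)
S = -14 (S = 7*(-2) + 0 = -14 + 0 = -14)
-111 + Y(6)*S = -111 + (⅛)*(-14) = -111 - 7/4 = -451/4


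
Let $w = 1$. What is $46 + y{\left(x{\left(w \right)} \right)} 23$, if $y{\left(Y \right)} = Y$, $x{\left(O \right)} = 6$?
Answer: $184$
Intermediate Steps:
$46 + y{\left(x{\left(w \right)} \right)} 23 = 46 + 6 \cdot 23 = 46 + 138 = 184$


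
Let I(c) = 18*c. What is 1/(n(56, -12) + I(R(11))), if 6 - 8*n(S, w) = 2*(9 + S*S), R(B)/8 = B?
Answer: 2/1597 ≈ 0.0012523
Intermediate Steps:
R(B) = 8*B
n(S, w) = -3/2 - S²/4 (n(S, w) = ¾ - (9 + S*S)/4 = ¾ - (9 + S²)/4 = ¾ - (18 + 2*S²)/8 = ¾ + (-9/4 - S²/4) = -3/2 - S²/4)
1/(n(56, -12) + I(R(11))) = 1/((-3/2 - ¼*56²) + 18*(8*11)) = 1/((-3/2 - ¼*3136) + 18*88) = 1/((-3/2 - 784) + 1584) = 1/(-1571/2 + 1584) = 1/(1597/2) = 2/1597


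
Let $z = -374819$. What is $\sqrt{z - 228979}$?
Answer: $i \sqrt{603798} \approx 777.04 i$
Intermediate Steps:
$\sqrt{z - 228979} = \sqrt{-374819 - 228979} = \sqrt{-603798} = i \sqrt{603798}$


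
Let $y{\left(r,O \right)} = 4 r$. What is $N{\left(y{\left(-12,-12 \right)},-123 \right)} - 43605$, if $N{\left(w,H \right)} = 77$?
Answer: $-43528$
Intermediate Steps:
$N{\left(y{\left(-12,-12 \right)},-123 \right)} - 43605 = 77 - 43605 = -43528$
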